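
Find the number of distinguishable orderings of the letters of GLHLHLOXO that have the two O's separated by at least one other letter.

Total arrangements of GLHLHLOXO: 9!/(3!·2!·2!) = 15120.
If the two O's are adjacent, glue them into one block, leaving 8 items to arrange: (8)!/(3!·2!) = 3360 ways.
Hence 15120 − 3360 = 11760.

11760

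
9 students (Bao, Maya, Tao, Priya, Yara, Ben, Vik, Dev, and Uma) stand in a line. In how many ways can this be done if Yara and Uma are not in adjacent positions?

282240

Of the 9! = 362880 arrangements, those with Yara and Uma adjacent number 2 × 8! = 80640 (treat the pair as a block with 2 internal orders).
Complementary counting: 362880 − 80640 = 282240.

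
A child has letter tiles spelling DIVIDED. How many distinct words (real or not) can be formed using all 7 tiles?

DIVIDED has 7 letters with D appearing 3 times and I appearing twice.
Dividing 7! = 5040 by 3!·2! = 12 for the repeated letters gives 420.

420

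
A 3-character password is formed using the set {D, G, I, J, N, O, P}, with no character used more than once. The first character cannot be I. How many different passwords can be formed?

The first character has 7−1 = 6 choices (anything except I).
The remaining 2 characters are filled from the other 6 symbols without repetition: 6 × 5 = 30.
Total: 6 × 30 = 180.

180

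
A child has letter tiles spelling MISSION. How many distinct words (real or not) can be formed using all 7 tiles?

1260

The 7 letters of MISSION have repeats: I appearing twice and S appearing twice.
Dividing 7! = 5040 by 2!·2! = 4 for the repeated letters gives 1260.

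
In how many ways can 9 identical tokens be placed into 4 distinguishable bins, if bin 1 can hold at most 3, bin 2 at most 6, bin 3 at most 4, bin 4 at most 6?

110

Without the upper bounds there are C(12,3) = 220 ways to split 9 among 4 bins.
Subtract solutions that violate a single cap (substitute x_i' = x_i − (cap_i+1)): x_1 ≥ 4 gives C(8,3) = 56; x_2 ≥ 7 gives C(5,3) = 10; x_3 ≥ 5 gives C(7,3) = 35; x_4 ≥ 7 gives C(5,3) = 10. Together 111.
Add back pairs where two caps are both exceeded: 0 + 1 + 0 + 0 + 0 + 0 = 1.
By inclusion–exclusion the count is 220 − 111 + 1 = 110.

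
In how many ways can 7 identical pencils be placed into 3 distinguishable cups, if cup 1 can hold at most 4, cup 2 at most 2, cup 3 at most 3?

6

Ignoring the caps, the number of non-negative solutions to x_1+…+x_3 = 7 is C(9,2) = 36.
Subtract solutions that violate a single cap (substitute x_i' = x_i − (cap_i+1)): x_1 ≥ 5 gives C(4,2) = 6; x_2 ≥ 3 gives C(6,2) = 15; x_3 ≥ 4 gives C(5,2) = 10. Together 31.
Add back pairs where two caps are both exceeded: 0 + 0 + 1 = 1.
By inclusion–exclusion the count is 36 − 31 + 1 = 6.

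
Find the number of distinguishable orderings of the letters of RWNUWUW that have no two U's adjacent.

There are 7!/(3!·2!) = 420 arrangements of RWNUWUW in total.
If the two U's are adjacent, glue them into one block, leaving 6 items to arrange: (6)!/(3!) = 120 ways.
Hence 420 − 120 = 300.

300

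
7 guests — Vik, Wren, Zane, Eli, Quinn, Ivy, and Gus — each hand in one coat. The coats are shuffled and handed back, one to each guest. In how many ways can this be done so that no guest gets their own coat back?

1854

This is the derangement count D_7: permutations of 7 items with no fixed point.
By inclusion–exclusion this is Σ_{j=0}^{7} (−1)^j C(7,j)·(7−j)!.
Computing: 5040 − 5040 + 2520 − 840 + 210 − 42 + 7 − 1 = 1854.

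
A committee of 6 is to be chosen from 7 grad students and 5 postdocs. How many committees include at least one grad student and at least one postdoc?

With no constraint there are C(12,6) = 924 possible selections.
Selections missing a whole group: no grad students → C(5,6) = 0; no postdocs → C(7,6) = 7.
Both groups omitted at once is impossible, so 924 − 7 = 917.

917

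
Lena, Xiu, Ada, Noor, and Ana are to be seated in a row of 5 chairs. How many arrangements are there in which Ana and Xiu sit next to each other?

48

Treat {Ana, Xiu} as a single unit. There are 4 units to order, and the pair itself can be ordered 2 ways.
That gives 2 × 4! = 2 × 24 = 48.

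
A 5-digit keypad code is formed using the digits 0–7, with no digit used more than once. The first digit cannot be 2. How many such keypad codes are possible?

The first digit has 8−1 = 7 choices (anything except 2).
The remaining 4 digits are filled from the other 7 symbols without repetition: 7 × 6 × 5 × 4 = 840.
Total: 7 × 840 = 5880.

5880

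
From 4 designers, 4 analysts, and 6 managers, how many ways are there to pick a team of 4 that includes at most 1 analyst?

Split by how many analysts are chosen (0 through 1).
Sum: C(4,0)·C(10,4) + C(4,1)·C(10,3) = 210 + 480 = 690.

690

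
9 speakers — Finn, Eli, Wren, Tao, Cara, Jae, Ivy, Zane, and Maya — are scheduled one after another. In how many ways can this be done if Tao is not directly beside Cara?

282240

Of the 9! = 362880 arrangements, those with Tao and Cara adjacent number 2 × 8! = 80640 (treat the pair as a block with 2 internal orders).
So 362880 − 80640 = 282240 arrangements keep them apart.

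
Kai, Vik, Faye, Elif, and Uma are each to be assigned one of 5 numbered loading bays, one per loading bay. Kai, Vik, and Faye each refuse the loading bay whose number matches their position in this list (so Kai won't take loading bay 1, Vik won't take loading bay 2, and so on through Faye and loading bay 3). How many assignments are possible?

Let Aᵢ (for i ∈ {1, 2, 3}) be the placements that put person i in their forbidden loading bay. Any j of these fix j positions, leaving (5−j)! ways to fill the rest, and there are C(3,j) ways to pick which j.
By inclusion–exclusion, the number of valid placements is Σ_{j=0}^{3} (−1)^j C(3,j)·(5−j)!.
Computing: 120 − 72 + 18 − 2 = 64.

64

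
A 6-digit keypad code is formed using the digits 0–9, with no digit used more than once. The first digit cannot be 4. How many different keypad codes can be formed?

The first digit has 10−1 = 9 choices (anything except 4).
The remaining 5 digits are filled from the other 9 symbols without repetition: 9 × 8 × 7 × 6 × 5 = 15120.
Total: 9 × 15120 = 136080.

136080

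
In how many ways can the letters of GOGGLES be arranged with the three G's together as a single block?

120

Treat the 3 copies of G as a single block. The multiset to arrange is then {GGG, E, L, O, S}, 5 items in all.
All 5 items are distinct, so there are (5)! = 120 arrangements.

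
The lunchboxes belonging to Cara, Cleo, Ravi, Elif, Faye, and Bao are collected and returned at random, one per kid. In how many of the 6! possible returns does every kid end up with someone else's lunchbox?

265

Let Aᵢ be the assignments in which kid i gets their own lunchbox. We want the size of the complement of A₁∪…∪A_6.
By inclusion–exclusion this is Σ_{j=0}^{6} (−1)^j C(6,j)·(6−j)!.
Computing: 720 − 720 + 360 − 120 + 30 − 6 + 1 = 265.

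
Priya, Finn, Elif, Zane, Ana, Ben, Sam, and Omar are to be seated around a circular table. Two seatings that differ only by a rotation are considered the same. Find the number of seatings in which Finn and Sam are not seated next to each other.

Without the restriction there are (7)! = 5040 seatings.
Those with Finn next to Sam: fuse the pair into one unit and seat 7 units around a circle — 2·(6)! = 1440.
Subtracting, 5040 − 1440 = 3600.

3600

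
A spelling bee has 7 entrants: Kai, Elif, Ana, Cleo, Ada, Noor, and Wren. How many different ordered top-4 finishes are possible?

840

There are 7 choices for 1st place, 6 for 2nd, and so on down to 4 for position 4.
That gives 7 × 6 × 5 × 4 = 840.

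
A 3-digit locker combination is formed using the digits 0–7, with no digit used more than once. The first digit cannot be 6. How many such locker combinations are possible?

294

The first digit has 8−1 = 7 choices (anything except 6).
The remaining 2 digits are filled from the other 7 symbols without repetition: 7 × 6 = 42.
Total: 7 × 42 = 294.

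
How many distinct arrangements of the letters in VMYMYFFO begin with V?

630

With the first slot taken by V, it remains to arrange the other 7 letters (MYMYFFO).
Those 7 letters have F appearing twice, M appearing twice, and Y appearing twice, giving (7)!/(2!·2!·2!) = 630.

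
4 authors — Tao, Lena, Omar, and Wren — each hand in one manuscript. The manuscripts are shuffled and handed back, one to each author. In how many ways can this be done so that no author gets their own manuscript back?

9

This is the derangement count D_4: permutations of 4 items with no fixed point.
By inclusion–exclusion this is Σ_{j=0}^{4} (−1)^j C(4,j)·(4−j)!.
Computing: 24 − 24 + 12 − 4 + 1 = 9.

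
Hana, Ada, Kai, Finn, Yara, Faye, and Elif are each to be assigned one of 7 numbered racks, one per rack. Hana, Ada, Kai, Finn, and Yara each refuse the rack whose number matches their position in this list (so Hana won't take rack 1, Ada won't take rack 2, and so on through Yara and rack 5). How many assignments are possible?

Let Aᵢ (for 1 ≤ i ≤ 5) be the placements that put person i in their forbidden rack. Any j of these fix j positions, leaving (7−j)! ways to fill the rest, and there are C(5,j) ways to pick which j.
By inclusion–exclusion, the number of valid placements is Σ_{j=0}^{5} (−1)^j C(5,j)·(7−j)!.
Computing: 5040 − 3600 + 1200 − 240 + 30 − 2 = 2428.

2428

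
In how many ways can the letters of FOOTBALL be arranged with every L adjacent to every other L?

2520

Treat the 2 copies of L as a single block. The multiset to arrange is then {LL, A, B, F, O, O, T}, 7 items in all.
That gives (7)!/(2!) = 2520 arrangements.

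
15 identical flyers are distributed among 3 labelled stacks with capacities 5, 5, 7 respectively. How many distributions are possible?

Without the upper bounds there are C(17,2) = 136 ways to split 15 among 3 stacks.
Subtract solutions that violate a single cap (substitute x_i' = x_i − (cap_i+1)): x_1 ≥ 6 gives C(11,2) = 55; x_2 ≥ 6 gives C(11,2) = 55; x_3 ≥ 8 gives C(9,2) = 36. Together 146.
Add back pairs where two caps are both exceeded: 10 + 3 + 3 = 16.
By inclusion–exclusion the count is 136 − 146 + 16 = 6.

6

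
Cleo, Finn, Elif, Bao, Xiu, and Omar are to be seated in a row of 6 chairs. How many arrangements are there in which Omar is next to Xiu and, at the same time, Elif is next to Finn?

96

Treat {Omar,Xiu} as one block (2 orders) and {Elif,Finn} as another (2 orders).
That leaves 4 units to arrange: 2 × 2 × 4! = 4 × 24 = 96.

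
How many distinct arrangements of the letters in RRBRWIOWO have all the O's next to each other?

Treat the 2 copies of O as a single block. The multiset to arrange is then {OO, B, I, R, R, R, W, W}, 8 items in all.
That gives (8)!/(3!·2!) = 3360 arrangements.

3360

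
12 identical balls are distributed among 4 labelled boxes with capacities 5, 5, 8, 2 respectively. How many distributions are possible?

Ignoring the caps, the number of non-negative solutions to x_1+…+x_4 = 12 is C(15,3) = 455.
Subtract solutions that violate a single cap (substitute x_i' = x_i − (cap_i+1)): x_1 ≥ 6 gives C(9,3) = 84; x_2 ≥ 6 gives C(9,3) = 84; x_3 ≥ 9 gives C(6,3) = 20; x_4 ≥ 3 gives C(12,3) = 220. Together 408.
Add back pairs where two caps are both exceeded: 1 + 0 + 20 + 0 + 20 + 1 = 42.
By inclusion–exclusion the count is 455 − 408 + 42 = 89.

89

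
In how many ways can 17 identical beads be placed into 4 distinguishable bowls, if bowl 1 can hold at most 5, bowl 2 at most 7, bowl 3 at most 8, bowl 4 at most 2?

46

Ignoring the caps, the number of non-negative solutions to x_1+…+x_4 = 17 is C(20,3) = 1140.
Subtract solutions that violate a single cap (substitute x_i' = x_i − (cap_i+1)): x_1 ≥ 6 gives C(14,3) = 364; x_2 ≥ 8 gives C(12,3) = 220; x_3 ≥ 9 gives C(11,3) = 165; x_4 ≥ 3 gives C(17,3) = 680. Together 1429.
Add back pairs where two caps are both exceeded: 20 + 10 + 165 + 1 + 84 + 56 = 336.
Subtract triples: 0 + 1 + 0 + 0 = 1.
By inclusion–exclusion the count is 1140 − 1429 + 336 − 1 = 46.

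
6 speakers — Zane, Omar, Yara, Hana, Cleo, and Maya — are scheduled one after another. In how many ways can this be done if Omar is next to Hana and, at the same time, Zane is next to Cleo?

Treat {Omar,Hana} as one block (2 orders) and {Zane,Cleo} as another (2 orders).
That leaves 4 units to arrange: 2 × 2 × 4! = 4 × 24 = 96.

96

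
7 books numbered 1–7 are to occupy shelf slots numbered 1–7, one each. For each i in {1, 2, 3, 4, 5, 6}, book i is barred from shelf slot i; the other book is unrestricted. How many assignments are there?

Let Aᵢ (for 1 ≤ i ≤ 6) be the placements that put book i in its forbidden shelf slot. Any j of these fix j positions, leaving (7−j)! ways to fill the rest, and there are C(6,j) ways to pick which j.
By inclusion–exclusion, the number of valid placements is Σ_{j=0}^{6} (−1)^j C(6,j)·(7−j)!.
Computing: 5040 − 4320 + 1800 − 480 + 90 − 12 + 1 = 2119.

2119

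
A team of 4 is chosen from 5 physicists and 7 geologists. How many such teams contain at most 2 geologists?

285

Split by how many geologists are chosen (0 through 2).
Sum: C(7,0)·C(5,4) + C(7,1)·C(5,3) + C(7,2)·C(5,2) = 5 + 70 + 210 = 285.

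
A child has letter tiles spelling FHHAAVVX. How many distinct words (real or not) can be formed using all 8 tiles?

Letter multiplicities in FHHAAVVX: A×2, F×1, H×2, V×2, X×1.
Dividing 8! = 40320 by 2!·2!·2! = 8 for the repeated letters gives 5040.

5040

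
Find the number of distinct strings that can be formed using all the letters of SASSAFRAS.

The 9 letters of SASSAFRAS have repeats: A appearing 3 times and S appearing 4 times.
So there are 9! / (4!·3!) = 2520 distinguishable arrangements.

2520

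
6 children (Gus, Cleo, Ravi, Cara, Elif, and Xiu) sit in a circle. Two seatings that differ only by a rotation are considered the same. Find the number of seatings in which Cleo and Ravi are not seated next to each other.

All circular seatings of 6 people number (5)! = 120.
Those with Cleo next to Ravi: fuse the pair into one unit and seat 5 units around a circle — 2·(4)! = 48.
Subtracting, 120 − 48 = 72.

72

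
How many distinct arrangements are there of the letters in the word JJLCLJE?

420

Letter multiplicities in JJLCLJE: C×1, E×1, J×3, L×2.
Dividing 7! = 5040 by 3!·2! = 12 for the repeated letters gives 420.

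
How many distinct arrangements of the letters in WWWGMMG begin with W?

90

Fix W in the first position and arrange the remaining 6 letters.
Those 6 letters have G appearing twice, M appearing twice, and W appearing twice, giving (6)!/(2!·2!·2!) = 90.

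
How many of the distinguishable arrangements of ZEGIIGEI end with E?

420

With the last slot taken by E, it remains to arrange the other 7 letters (ZGIIGEI).
Those 7 letters have G appearing twice and I appearing 3 times, giving (7)!/(3!·2!) = 420.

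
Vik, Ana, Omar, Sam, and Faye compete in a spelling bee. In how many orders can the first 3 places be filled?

This is an ordered selection of 3 from 5: P(5,3).
That gives 5 × 4 × 3 = 60.

60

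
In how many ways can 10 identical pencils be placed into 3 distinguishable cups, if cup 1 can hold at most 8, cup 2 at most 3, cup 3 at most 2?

By stars and bars, unrestricted non-negative solutions to x_1+…+x_3 = 10 number C(10+2,2) = 66.
Subtract solutions that violate a single cap (substitute x_i' = x_i − (cap_i+1)): x_1 ≥ 9 gives C(3,2) = 3; x_2 ≥ 4 gives C(8,2) = 28; x_3 ≥ 3 gives C(9,2) = 36. Together 67.
Add back pairs where two caps are both exceeded: 0 + 0 + 10 = 10.
By inclusion–exclusion the count is 66 − 67 + 10 = 9.

9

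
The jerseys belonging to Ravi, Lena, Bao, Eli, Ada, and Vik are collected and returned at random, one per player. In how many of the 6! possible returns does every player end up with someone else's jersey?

265

This is the derangement count D_6: permutations of 6 items with no fixed point.
By inclusion–exclusion this is Σ_{j=0}^{6} (−1)^j C(6,j)·(6−j)!.
Computing: 720 − 720 + 360 − 120 + 30 − 6 + 1 = 265.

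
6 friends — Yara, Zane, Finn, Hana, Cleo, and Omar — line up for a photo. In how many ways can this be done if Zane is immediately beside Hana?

240

Treat {Zane, Hana} as a single unit. There are 5 units to order, and the pair itself can be ordered 2 ways.
That gives 2 × 5! = 2 × 120 = 240.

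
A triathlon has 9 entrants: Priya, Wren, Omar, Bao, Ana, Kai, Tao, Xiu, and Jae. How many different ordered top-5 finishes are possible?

15120

There are 9 choices for 1st place, 8 for 2nd, and so on down to 5 for position 5.
That gives 9 × 8 × 7 × 6 × 5 = 15120.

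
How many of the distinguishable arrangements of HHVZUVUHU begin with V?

1120

Fix V in the first position and arrange the remaining 8 letters.
Those 8 letters have H appearing 3 times and U appearing 3 times, giving (8)!/(3!·3!) = 1120.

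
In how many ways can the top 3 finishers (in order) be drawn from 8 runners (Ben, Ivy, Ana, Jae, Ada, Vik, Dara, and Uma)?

336

There are 8 choices for 1st place, 7 for 2nd, and 6 for 3rd.
That gives 8 × 7 × 6 = 336.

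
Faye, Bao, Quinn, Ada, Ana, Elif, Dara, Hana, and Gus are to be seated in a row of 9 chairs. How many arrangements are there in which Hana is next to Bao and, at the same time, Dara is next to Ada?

Treat {Hana,Bao} as one block (2 orders) and {Dara,Ada} as another (2 orders).
That leaves 7 units to arrange: 2 × 2 × 7! = 4 × 5040 = 20160.

20160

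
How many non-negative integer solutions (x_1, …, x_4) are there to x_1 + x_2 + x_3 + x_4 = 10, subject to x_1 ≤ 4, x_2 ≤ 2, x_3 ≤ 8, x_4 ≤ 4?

71

Ignoring the caps, the number of non-negative solutions to x_1+…+x_4 = 10 is C(13,3) = 286.
Subtract solutions that violate a single cap (substitute x_i' = x_i − (cap_i+1)): x_1 ≥ 5 gives C(8,3) = 56; x_2 ≥ 3 gives C(10,3) = 120; x_3 ≥ 9 gives C(4,3) = 4; x_4 ≥ 5 gives C(8,3) = 56. Together 236.
Add back pairs where two caps are both exceeded: 10 + 0 + 1 + 0 + 10 + 0 = 21.
By inclusion–exclusion the count is 286 − 236 + 21 = 71.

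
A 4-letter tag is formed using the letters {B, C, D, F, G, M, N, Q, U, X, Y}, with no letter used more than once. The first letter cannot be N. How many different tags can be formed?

7200

The first letter has 11−1 = 10 choices (anything except N).
The remaining 3 letters are filled from the other 10 symbols without repetition: 10 × 9 × 8 = 720.
Total: 10 × 720 = 7200.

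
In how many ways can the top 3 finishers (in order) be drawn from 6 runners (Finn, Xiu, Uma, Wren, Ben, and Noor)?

120

This is an ordered selection of 3 from 6: P(6,3).
That gives 6 × 5 × 4 = 120.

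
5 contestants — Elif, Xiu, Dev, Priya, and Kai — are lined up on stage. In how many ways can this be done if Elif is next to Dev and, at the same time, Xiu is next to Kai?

24

Treat {Elif,Dev} as one block (2 orders) and {Xiu,Kai} as another (2 orders).
That leaves 3 units to arrange: 2 × 2 × 3! = 4 × 6 = 24.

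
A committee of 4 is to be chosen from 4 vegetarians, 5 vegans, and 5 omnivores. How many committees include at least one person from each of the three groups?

Unrestricted: C(14,4) = 1001 ways to pick any 4 of the 14.
Selections missing a whole group: no vegetarians → C(10,4) = 210; no vegans → C(9,4) = 126; no omnivores → C(9,4) = 126.
Add back selections omitting two groups (i.e. drawn from a single group): C(4,4) + C(5,4) + C(5,4) = 11.
By inclusion–exclusion: 1001 − 462 + 11 = 550.

550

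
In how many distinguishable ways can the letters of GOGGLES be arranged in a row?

840

The 7 letters of GOGGLES have repeats: G appearing 3 times.
So there are 7! / (3!) = 840 distinguishable arrangements.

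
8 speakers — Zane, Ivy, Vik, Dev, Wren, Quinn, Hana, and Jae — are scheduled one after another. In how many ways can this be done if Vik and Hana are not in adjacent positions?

30240

There are 8! = 40320 arrangements in all. If Vik and Hana are adjacent, merging them into one block gives 2·(7)! = 10080 arrangements.
So 40320 − 10080 = 30240 arrangements keep them apart.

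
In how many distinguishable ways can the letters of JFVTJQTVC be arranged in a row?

JFVTJQTVC has 9 letters with J appearing twice, T appearing twice, and V appearing twice.
Dividing 9! = 362880 by 2!·2!·2! = 8 for the repeated letters gives 45360.

45360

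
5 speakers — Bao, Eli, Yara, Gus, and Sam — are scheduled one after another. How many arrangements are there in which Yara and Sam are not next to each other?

Of the 5! = 120 arrangements, those with Yara and Sam adjacent number 2 × 4! = 48 (treat the pair as a block with 2 internal orders).
So 120 − 48 = 72 arrangements keep them apart.

72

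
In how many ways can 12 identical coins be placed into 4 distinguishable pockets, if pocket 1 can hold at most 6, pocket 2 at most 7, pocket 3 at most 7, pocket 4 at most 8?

309

Ignoring the caps, the number of non-negative solutions to x_1+…+x_4 = 12 is C(15,3) = 455.
Subtract solutions that violate a single cap (substitute x_i' = x_i − (cap_i+1)): x_1 ≥ 7 gives C(8,3) = 56; x_2 ≥ 8 gives C(7,3) = 35; x_3 ≥ 8 gives C(7,3) = 35; x_4 ≥ 9 gives C(6,3) = 20. Together 146.
No two caps can be exceeded simultaneously, so the pair terms are all 0.
By inclusion–exclusion the count is 455 − 146 + 0 = 309.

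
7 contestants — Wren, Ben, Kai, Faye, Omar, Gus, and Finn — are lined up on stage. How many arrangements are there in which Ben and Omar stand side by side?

1440

Glue Ben and Omar into one block (2 internal orders), leaving 6 units to arrange in a row.
That gives 2 × 6! = 2 × 720 = 1440.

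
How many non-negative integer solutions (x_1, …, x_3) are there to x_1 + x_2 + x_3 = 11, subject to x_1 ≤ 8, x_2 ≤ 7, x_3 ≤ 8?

56

Ignoring the caps, the number of non-negative solutions to x_1+…+x_3 = 11 is C(13,2) = 78.
Subtract solutions that violate a single cap (substitute x_i' = x_i − (cap_i+1)): x_1 ≥ 9 gives C(4,2) = 6; x_2 ≥ 8 gives C(5,2) = 10; x_3 ≥ 9 gives C(4,2) = 6. Together 22.
No two caps can be exceeded simultaneously, so the pair terms are all 0.
By inclusion–exclusion the count is 78 − 22 + 0 = 56.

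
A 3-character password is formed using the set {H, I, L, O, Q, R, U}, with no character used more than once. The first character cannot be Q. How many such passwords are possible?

The first character has 7−1 = 6 choices (anything except Q).
The remaining 2 characters are filled from the other 6 symbols without repetition: 6 × 5 = 30.
Total: 6 × 30 = 180.

180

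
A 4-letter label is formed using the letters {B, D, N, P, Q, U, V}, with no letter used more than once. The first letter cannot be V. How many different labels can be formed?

720

The first letter has 7−1 = 6 choices (anything except V).
The remaining 3 letters are filled from the other 6 symbols without repetition: 6 × 5 × 4 = 120.
Total: 6 × 120 = 720.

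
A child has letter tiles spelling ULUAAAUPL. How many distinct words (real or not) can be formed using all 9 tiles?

5040

The 9 letters of ULUAAAUPL have repeats: A appearing 3 times, L appearing twice, and U appearing 3 times.
Dividing 9! = 362880 by 3!·3!·2! = 72 for the repeated letters gives 5040.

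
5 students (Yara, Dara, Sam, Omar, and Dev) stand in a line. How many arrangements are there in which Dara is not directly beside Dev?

There are 5! = 120 arrangements in all. If Dara and Dev are adjacent, merging them into one block gives 2·(4)! = 48 arrangements.
Complementary counting: 120 − 48 = 72.

72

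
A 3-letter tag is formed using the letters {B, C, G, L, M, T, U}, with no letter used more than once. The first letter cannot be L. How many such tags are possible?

180

The first letter has 7−1 = 6 choices (anything except L).
The remaining 2 letters are filled from the other 6 symbols without repetition: 6 × 5 = 30.
Total: 6 × 30 = 180.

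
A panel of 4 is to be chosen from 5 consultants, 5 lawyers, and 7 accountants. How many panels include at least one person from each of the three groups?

Total 4-person selections from all 17: C(17,4) = 2380.
Subtract selections that omit an entire group: no consultants → C(12,4) = 495; no lawyers → C(12,4) = 495; no accountants → C(10,4) = 210.
Add back selections omitting two groups (i.e. drawn from a single group): C(5,4) + C(5,4) + C(7,4) = 45.
By inclusion–exclusion: 2380 − 1200 + 45 = 1225.

1225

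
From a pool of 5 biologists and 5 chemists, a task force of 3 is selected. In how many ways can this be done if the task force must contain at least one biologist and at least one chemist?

100

Total 3-person selections from all 10: C(10,3) = 120.
Subtract selections that omit an entire group: no biologists → C(5,3) = 10; no chemists → C(5,3) = 10.
Both groups omitted at once is impossible, so 120 − 20 = 100.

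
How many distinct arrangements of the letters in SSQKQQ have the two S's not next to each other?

Total arrangements of SSQKQQ: 6!/(3!·2!) = 60.
Arrangements with the S's together: treat SS as one letter, giving (5)!/(3!) = 20.
Hence 60 − 20 = 40.

40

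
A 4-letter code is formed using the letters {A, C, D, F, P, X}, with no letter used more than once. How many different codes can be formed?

With no repetition, fill the 4 letters in order: 6 choices, then 5, down to 3.
That product is 6 × 5 × 4 × 3 = 360.

360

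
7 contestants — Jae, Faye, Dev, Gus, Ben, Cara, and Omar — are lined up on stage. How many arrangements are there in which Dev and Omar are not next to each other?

3600

There are 7! = 5040 arrangements in all. If Dev and Omar are adjacent, merging them into one block gives 2·(6)! = 1440 arrangements.
Complementary counting: 5040 − 1440 = 3600.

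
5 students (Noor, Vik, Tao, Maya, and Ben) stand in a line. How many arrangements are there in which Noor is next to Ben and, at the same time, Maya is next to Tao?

Treat {Noor,Ben} as one block (2 orders) and {Maya,Tao} as another (2 orders).
That leaves 3 units to arrange: 2 × 2 × 3! = 4 × 6 = 24.

24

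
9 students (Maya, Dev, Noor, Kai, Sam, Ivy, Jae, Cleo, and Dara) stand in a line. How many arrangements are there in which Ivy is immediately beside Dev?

Place the 7 others and the Ivy-Dev pair as 8 objects in a line; the pair has 2 internal arrangements.
So the count is 2·(8)! = 80640.

80640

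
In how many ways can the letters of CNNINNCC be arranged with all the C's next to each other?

30

Treat the 3 copies of C as a single block. The multiset to arrange is then {CCC, I, N, N, N, N}, 6 items in all.
That gives (6)!/(4!) = 30 arrangements.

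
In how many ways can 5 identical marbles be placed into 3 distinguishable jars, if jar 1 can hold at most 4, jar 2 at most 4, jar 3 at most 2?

Without the upper bounds there are C(7,2) = 21 ways to split 5 among 3 jars.
Subtract solutions that violate a single cap (substitute x_i' = x_i − (cap_i+1)): x_1 ≥ 5 gives C(2,2) = 1; x_2 ≥ 5 gives C(2,2) = 1; x_3 ≥ 3 gives C(4,2) = 6. Together 8.
No two caps can be exceeded simultaneously, so the pair terms are all 0.
By inclusion–exclusion the count is 21 − 8 + 0 = 13.

13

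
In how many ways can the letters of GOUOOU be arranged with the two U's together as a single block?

20

Treat the 2 copies of U as a single block. The multiset to arrange is then {UU, G, O, O, O}, 5 items in all.
That gives (5)!/(3!) = 20 arrangements.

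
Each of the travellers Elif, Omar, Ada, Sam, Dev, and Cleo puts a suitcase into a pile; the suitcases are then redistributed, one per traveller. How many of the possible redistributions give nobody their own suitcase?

265

Let Aᵢ be the assignments in which traveller i gets their own suitcase. We want the size of the complement of A₁∪…∪A_6.
By inclusion–exclusion this is Σ_{j=0}^{6} (−1)^j C(6,j)·(6−j)!.
Computing: 720 − 720 + 360 − 120 + 30 − 6 + 1 = 265.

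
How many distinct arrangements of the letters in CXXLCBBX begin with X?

630

With the first slot taken by X, it remains to arrange the other 7 letters (CXLCBBX).
Those 7 letters have B appearing twice, C appearing twice, and X appearing twice, giving (7)!/(2!·2!·2!) = 630.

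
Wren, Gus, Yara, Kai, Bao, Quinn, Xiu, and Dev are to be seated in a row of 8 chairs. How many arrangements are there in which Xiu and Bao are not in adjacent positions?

30240

There are 8! = 40320 arrangements in all. If Xiu and Bao are adjacent, merging them into one block gives 2·(7)! = 10080 arrangements.
Complementary counting: 40320 − 10080 = 30240.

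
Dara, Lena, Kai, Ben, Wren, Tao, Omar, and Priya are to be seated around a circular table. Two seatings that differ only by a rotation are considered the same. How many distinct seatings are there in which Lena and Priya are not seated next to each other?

All circular seatings of 8 people number (7)! = 5040.
Those with Lena next to Priya: fuse the pair into one unit and seat 7 units around a circle — 2·(6)! = 1440.
Subtracting, 5040 − 1440 = 3600.

3600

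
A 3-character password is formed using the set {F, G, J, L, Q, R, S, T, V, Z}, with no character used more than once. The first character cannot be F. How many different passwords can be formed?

The first character has 10−1 = 9 choices (anything except F).
The remaining 2 characters are filled from the other 9 symbols without repetition: 9 × 8 = 72.
Total: 9 × 72 = 648.

648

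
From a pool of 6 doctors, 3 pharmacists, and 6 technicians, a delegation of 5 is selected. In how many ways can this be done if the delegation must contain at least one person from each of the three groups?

1971

With no constraint there are C(15,5) = 3003 possible selections.
Subtract selections that omit an entire group: no doctors → C(9,5) = 126; no pharmacists → C(12,5) = 792; no technicians → C(9,5) = 126.
Add back selections omitting two groups (i.e. drawn from a single group): C(6,5) + C(3,5) + C(6,5) = 12.
By inclusion–exclusion: 3003 − 1044 + 12 = 1971.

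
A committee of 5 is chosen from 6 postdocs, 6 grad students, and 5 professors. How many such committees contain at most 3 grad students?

6017

Split by how many grad students are chosen (0 through 3).
Sum: C(6,0)·C(11,5) + C(6,1)·C(11,4) + C(6,2)·C(11,3) + C(6,3)·C(11,2) = 462 + 1980 + 2475 + 1100 = 6017.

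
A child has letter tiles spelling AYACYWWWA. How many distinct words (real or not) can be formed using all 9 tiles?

AYACYWWWA has 9 letters with A appearing 3 times, W appearing 3 times, and Y appearing twice.
So there are 9! / (3!·3!·2!) = 5040 distinguishable arrangements.

5040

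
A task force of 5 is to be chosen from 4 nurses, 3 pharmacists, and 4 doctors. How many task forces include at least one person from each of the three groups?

Unrestricted: C(11,5) = 462 ways to pick any 5 of the 11.
Subtract selections that omit an entire group: no nurses → C(7,5) = 21; no pharmacists → C(8,5) = 56; no doctors → C(7,5) = 21.
Add back selections omitting two groups (i.e. drawn from a single group): C(4,5) + C(3,5) + C(4,5) = 0.
By inclusion–exclusion: 462 − 98 + 0 = 364.

364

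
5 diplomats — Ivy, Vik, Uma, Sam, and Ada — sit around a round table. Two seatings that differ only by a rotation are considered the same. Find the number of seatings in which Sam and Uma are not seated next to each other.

12

Without the restriction there are (4)! = 24 seatings.
Those with Sam next to Uma: fuse the pair into one unit and seat 4 units around a circle — 2·(3)! = 12.
Subtracting, 24 − 12 = 12.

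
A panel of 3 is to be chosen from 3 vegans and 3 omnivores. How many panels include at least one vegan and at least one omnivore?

18

Unrestricted: C(6,3) = 20 ways to pick any 3 of the 6.
Selections missing a whole group: no vegans → C(3,3) = 1; no omnivores → C(3,3) = 1.
Both groups omitted at once is impossible, so 20 − 2 = 18.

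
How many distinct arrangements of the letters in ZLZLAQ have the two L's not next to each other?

Total arrangements of ZLZLAQ: 6!/(2!·2!) = 180.
Arrangements with the L's together: treat LL as one letter, giving (5)!/(2!) = 60.
Hence 180 − 60 = 120.

120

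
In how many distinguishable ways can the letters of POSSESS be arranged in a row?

210

POSSESS has 7 letters with S appearing 4 times.
Dividing 7! = 5040 by 4! = 24 for the repeated letters gives 210.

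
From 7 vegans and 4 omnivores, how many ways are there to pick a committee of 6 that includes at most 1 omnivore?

91

Split by how many omnivores are chosen (0 through 1).
Sum: C(4,0)·C(7,6) + C(4,1)·C(7,5) = 7 + 84 = 91.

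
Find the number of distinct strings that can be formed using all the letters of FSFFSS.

Letter multiplicities in FSFFSS: F×3, S×3.
The number of distinct arrangements is 6!/(3!·3!) = 720/36 = 20.

20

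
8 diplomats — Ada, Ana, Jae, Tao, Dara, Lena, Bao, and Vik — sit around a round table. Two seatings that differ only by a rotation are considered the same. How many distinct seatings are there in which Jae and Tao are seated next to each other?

Glue Jae and Tao into a block (2 internal orders). Seating 7 units around a circle gives (6)! arrangements.
So 2 × (6)! = 2 × 720 = 1440.

1440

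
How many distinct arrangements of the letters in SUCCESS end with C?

Fix C in the last position and arrange the remaining 6 letters.
Those 6 letters have S appearing 3 times, giving (6)!/(3!) = 120.

120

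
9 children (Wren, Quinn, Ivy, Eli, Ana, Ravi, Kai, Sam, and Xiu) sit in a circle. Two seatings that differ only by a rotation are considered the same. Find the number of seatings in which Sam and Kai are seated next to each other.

Glue Sam and Kai into a block (2 internal orders). Seating 8 units around a circle gives (7)! arrangements.
So 2 × (7)! = 2 × 5040 = 10080.

10080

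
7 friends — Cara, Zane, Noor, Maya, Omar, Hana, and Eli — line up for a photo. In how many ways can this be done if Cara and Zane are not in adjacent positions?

3600

Of the 7! = 5040 arrangements, those with Cara and Zane adjacent number 2 × 6! = 1440 (treat the pair as a block with 2 internal orders).
Complementary counting: 5040 − 1440 = 3600.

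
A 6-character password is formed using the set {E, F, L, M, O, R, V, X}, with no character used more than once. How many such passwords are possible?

20160

Choose and order 6 of the 8 symbols: the first character has 8 options, the next 7, and so on down to 3.
8 × 7 × 6 × 5 × 4 × 3 = 20160.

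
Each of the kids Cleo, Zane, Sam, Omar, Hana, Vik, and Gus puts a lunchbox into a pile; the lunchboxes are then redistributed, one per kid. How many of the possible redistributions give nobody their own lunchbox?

This is the derangement count D_7: permutations of 7 items with no fixed point.
By inclusion–exclusion this is Σ_{j=0}^{7} (−1)^j C(7,j)·(7−j)!.
Computing: 5040 − 5040 + 2520 − 840 + 210 − 42 + 7 − 1 = 1854.

1854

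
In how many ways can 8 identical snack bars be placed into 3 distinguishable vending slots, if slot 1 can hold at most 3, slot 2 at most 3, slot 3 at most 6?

By stars and bars, unrestricted non-negative solutions to x_1+…+x_3 = 8 number C(8+2,2) = 45.
Subtract solutions that violate a single cap (substitute x_i' = x_i − (cap_i+1)): x_1 ≥ 4 gives C(6,2) = 15; x_2 ≥ 4 gives C(6,2) = 15; x_3 ≥ 7 gives C(3,2) = 3. Together 33.
Add back pairs where two caps are both exceeded: 1 + 0 + 0 = 1.
By inclusion–exclusion the count is 45 − 33 + 1 = 13.

13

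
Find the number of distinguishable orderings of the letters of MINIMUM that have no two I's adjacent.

300

Total arrangements of MINIMUM: 7!/(3!·2!) = 420.
If the two I's are adjacent, glue them into one block, leaving 6 items to arrange: (6)!/(3!) = 120 ways.
Subtracting, 420 − 120 = 300 arrangements keep the I's apart.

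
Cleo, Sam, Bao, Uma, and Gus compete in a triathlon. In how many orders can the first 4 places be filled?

This is an ordered selection of 4 from 5: P(5,4).
That gives 5 × 4 × 3 × 2 = 120.

120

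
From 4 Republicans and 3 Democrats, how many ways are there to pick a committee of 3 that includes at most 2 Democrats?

34

Split by how many Democrats are chosen (0 through 2).
Sum: C(3,0)·C(4,3) + C(3,1)·C(4,2) + C(3,2)·C(4,1) = 4 + 18 + 12 = 34.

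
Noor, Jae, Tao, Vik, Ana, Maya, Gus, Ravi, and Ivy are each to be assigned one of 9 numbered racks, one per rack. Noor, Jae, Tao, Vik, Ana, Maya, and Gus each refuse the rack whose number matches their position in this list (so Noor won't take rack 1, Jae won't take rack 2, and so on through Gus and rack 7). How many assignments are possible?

Let Aᵢ (for 1 ≤ i ≤ 7) be the placements that put person i in their forbidden rack. Any j of these fix j positions, leaving (9−j)! ways to fill the rest, and there are C(7,j) ways to pick which j.
By inclusion–exclusion, the number of valid placements is Σ_{j=0}^{7} (−1)^j C(7,j)·(9−j)!.
Computing: 362880 − 282240 + 105840 − 25200 + 4200 − 504 + 42 − 2 = 165016.

165016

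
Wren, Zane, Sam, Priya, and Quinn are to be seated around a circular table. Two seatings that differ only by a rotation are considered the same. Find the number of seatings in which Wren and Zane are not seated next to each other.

Without the restriction there are (4)! = 24 seatings.
Seatings with Wren beside Zane: treat them as a block with 2 internal orders, giving 2 × (3)! = 12.
Subtracting, 24 − 12 = 12.

12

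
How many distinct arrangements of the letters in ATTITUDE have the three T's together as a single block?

720

Treat the 3 copies of T as a single block. The multiset to arrange is then {TTT, A, D, E, I, U}, 6 items in all.
All 6 items are distinct, so there are (6)! = 720 arrangements.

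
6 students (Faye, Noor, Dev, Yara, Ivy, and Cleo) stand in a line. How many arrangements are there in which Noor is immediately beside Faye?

240

Glue Noor and Faye into one block (2 internal orders), leaving 5 units to arrange in a row.
That gives 2 × 5! = 2 × 120 = 240.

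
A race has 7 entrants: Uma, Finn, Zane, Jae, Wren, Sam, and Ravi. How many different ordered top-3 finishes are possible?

210

There are 7 choices for 1st place, 6 for 2nd, and 5 for 3rd.
That gives 7 × 6 × 5 = 210.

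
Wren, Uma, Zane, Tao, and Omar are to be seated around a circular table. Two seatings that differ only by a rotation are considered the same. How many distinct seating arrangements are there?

Seat Wren anywhere (absorbing the rotational symmetry), then permute the other 4: (4)! = 24.

24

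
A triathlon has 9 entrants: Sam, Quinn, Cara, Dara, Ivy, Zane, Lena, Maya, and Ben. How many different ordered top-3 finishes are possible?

There are 9 choices for 1st place, 8 for 2nd, and 7 for 3rd.
That gives 9 × 8 × 7 = 504.

504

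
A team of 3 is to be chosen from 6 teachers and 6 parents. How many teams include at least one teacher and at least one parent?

180

Unrestricted: C(12,3) = 220 ways to pick any 3 of the 12.
Selections missing a whole group: no teachers → C(6,3) = 20; no parents → C(6,3) = 20.
Both groups omitted at once is impossible, so 220 − 40 = 180.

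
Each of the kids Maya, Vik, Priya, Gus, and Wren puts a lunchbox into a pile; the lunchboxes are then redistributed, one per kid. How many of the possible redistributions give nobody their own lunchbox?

Let Aᵢ be the assignments in which kid i gets their own lunchbox. We want the size of the complement of A₁∪…∪A_5.
By inclusion–exclusion this is Σ_{j=0}^{5} (−1)^j C(5,j)·(5−j)!.
Computing: 120 − 120 + 60 − 20 + 5 − 1 = 44.

44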